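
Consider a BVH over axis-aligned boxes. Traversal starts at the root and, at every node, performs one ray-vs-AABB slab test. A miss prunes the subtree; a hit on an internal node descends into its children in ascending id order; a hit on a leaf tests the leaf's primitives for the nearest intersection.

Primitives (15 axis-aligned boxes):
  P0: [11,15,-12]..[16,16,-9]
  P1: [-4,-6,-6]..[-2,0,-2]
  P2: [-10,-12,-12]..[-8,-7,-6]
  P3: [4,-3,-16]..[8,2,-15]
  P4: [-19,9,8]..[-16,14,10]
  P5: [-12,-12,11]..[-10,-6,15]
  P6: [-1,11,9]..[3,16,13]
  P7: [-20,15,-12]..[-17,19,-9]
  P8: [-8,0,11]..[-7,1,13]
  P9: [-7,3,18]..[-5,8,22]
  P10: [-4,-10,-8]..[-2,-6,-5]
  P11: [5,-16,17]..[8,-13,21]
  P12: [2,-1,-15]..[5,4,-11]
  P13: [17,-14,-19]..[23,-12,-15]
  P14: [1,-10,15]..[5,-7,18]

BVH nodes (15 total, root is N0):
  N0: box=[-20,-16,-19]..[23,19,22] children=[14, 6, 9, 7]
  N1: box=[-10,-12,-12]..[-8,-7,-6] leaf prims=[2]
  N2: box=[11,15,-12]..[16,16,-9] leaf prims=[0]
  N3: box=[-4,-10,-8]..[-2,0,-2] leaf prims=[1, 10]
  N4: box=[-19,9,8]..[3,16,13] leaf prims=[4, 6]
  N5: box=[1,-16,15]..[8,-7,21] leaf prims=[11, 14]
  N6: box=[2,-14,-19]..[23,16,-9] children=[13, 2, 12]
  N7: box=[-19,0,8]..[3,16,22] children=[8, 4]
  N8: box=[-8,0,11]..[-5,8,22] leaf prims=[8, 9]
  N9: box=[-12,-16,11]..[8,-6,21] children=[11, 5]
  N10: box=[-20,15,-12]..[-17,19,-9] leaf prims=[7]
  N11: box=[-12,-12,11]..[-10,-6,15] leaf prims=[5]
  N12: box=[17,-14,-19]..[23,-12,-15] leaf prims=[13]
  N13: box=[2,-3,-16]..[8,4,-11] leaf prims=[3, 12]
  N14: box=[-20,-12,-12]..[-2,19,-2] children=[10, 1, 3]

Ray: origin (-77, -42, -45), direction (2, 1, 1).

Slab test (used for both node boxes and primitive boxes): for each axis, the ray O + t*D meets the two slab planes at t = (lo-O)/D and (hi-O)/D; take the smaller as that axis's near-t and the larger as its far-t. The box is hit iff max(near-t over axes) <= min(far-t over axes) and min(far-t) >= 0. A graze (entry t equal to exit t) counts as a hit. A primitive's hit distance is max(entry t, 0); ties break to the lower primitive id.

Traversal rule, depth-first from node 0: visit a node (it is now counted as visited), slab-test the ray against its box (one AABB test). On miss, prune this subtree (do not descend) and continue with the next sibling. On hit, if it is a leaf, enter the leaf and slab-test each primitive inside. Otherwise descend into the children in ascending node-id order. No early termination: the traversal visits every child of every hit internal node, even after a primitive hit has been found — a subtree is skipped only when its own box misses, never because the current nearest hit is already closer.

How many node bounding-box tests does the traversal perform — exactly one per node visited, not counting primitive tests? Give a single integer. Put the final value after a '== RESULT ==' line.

Trace the traversal:
N0 x:[57/2,50] y:[26,61] z:[26,67] -> hit [57/2,50], descend [6, 7, 9, 14]
  N6 x:[79/2,50] y:[28,58] z:[26,36] -> miss, prune
  N7 x:[29,40] y:[42,58] z:[53,67] -> miss, prune
  N9 x:[65/2,85/2] y:[26,36] z:[56,66] -> miss, prune
  N14 x:[57/2,75/2] y:[30,61] z:[33,43] -> hit [33,75/2], descend [1, 3, 10]
    N1 x:[67/2,69/2] y:[30,35] z:[33,39] -> hit [67/2,69/2] leaf, test {P2@t=67/2}
    N3 x:[73/2,75/2] y:[32,42] z:[37,43] -> hit [37,75/2] leaf, test {P1(miss), P10(miss)}
    N10 x:[57/2,30] y:[57,61] z:[33,36] -> miss, prune

8 AABB tests over nodes [0, 6, 7, 9, 14, 1, 3, 10]; 2 leaves entered; closest P2.

== RESULT ==
8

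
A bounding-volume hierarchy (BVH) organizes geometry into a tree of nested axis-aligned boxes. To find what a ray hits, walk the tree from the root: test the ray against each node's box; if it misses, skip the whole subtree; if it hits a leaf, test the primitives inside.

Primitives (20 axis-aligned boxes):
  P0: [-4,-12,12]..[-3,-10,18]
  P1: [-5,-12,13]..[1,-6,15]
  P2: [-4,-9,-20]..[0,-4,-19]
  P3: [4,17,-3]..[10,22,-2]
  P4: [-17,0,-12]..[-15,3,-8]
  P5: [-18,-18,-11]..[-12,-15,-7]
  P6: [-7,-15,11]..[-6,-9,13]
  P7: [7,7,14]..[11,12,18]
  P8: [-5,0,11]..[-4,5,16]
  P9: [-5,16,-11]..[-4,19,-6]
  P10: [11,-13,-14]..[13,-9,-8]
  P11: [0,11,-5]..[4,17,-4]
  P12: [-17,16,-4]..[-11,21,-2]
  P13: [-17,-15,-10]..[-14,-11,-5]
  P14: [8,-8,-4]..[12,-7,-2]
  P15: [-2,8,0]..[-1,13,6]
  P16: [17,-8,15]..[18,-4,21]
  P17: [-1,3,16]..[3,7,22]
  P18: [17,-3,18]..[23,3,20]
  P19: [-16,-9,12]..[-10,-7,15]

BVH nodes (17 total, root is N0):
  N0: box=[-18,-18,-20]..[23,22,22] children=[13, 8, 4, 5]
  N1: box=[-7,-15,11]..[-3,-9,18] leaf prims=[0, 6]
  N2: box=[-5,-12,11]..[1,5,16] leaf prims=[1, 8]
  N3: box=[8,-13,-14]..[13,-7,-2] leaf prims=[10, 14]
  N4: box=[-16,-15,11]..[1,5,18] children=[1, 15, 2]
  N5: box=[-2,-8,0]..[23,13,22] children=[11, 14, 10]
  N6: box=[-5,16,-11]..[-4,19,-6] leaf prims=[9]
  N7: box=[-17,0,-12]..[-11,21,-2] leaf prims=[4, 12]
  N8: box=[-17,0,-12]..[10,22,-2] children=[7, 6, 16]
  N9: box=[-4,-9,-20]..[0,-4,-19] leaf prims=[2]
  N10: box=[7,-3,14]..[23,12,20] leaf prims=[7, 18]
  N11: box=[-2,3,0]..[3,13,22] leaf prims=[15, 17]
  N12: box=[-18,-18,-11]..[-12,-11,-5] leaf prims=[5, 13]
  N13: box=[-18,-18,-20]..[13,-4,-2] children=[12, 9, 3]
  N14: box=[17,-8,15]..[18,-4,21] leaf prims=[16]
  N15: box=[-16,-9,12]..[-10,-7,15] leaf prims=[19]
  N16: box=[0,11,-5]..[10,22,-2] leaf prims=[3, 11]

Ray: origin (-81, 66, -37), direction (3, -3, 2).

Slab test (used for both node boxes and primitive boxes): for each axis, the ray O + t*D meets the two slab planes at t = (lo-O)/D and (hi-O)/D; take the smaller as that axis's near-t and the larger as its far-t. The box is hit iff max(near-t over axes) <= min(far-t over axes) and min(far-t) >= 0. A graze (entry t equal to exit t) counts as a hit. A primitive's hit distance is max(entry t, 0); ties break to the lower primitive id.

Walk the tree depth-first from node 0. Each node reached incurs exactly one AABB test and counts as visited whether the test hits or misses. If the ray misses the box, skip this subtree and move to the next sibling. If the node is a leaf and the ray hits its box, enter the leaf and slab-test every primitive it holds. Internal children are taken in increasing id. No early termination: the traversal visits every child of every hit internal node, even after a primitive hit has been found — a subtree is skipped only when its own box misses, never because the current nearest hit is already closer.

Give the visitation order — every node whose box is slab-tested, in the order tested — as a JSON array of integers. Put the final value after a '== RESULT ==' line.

Walk:
N0 x:[21,104/3] y:[44/3,28] z:[17/2,59/2] -> hit [21,28], descend [4, 5, 8, 13]
  N4 x:[65/3,82/3] y:[61/3,27] z:[24,55/2] -> hit [24,27], descend [1, 2, 15]
    N1 x:[74/3,26] y:[25,27] z:[24,55/2] -> hit [25,26] leaf, test {P0@t=77/3, P6@t=25}
    N2 x:[76/3,82/3] y:[61/3,26] z:[24,53/2] -> hit [76/3,26] leaf, test {P1@t=76/3, P8(miss)}
    N15 x:[65/3,71/3] y:[73/3,25] z:[49/2,26] -> miss, prune
  N5 x:[79/3,104/3] y:[53/3,74/3] z:[37/2,59/2] -> miss, prune
  N8 x:[64/3,91/3] y:[44/3,22] z:[25/2,35/2] -> miss, prune
  N13 x:[21,94/3] y:[70/3,28] z:[17/2,35/2] -> miss, prune

Visited [0, 4, 1, 2, 15, 5, 8, 13]. Tests: 8 box, 2 leaf. Nearest: P6.

== RESULT ==
[0, 4, 1, 2, 15, 5, 8, 13]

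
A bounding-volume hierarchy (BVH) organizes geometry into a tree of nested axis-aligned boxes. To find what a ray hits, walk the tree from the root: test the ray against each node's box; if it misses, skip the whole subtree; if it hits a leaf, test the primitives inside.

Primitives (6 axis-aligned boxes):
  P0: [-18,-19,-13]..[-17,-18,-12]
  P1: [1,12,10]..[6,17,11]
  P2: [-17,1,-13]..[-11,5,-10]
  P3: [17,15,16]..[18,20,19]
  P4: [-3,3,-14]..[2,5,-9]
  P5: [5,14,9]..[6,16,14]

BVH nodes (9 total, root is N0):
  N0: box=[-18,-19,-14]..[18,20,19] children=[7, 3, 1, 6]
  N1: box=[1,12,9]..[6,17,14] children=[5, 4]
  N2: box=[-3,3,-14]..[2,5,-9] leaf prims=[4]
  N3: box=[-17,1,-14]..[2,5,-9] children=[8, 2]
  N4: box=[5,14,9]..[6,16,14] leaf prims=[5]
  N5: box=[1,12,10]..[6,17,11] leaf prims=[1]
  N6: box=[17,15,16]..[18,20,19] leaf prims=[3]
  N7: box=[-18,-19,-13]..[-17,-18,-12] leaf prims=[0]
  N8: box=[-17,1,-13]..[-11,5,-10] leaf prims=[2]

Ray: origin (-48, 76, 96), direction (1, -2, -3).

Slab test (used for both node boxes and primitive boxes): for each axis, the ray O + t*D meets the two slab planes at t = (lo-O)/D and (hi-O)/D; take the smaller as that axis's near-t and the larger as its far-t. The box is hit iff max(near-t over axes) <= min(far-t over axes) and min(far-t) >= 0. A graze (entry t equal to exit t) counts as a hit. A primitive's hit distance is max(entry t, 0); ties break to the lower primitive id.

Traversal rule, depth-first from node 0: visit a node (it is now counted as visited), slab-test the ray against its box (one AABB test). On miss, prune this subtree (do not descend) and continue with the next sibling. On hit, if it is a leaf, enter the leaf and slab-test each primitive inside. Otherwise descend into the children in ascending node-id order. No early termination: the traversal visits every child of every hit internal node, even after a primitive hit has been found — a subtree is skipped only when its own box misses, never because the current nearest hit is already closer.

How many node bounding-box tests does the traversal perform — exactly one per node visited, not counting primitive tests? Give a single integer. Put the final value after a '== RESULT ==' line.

Trace the traversal:
N0 x:[30,66] y:[28,95/2] z:[77/3,110/3] -> hit [30,110/3], descend [1, 3, 6, 7]
  N1 x:[49,54] y:[59/2,32] z:[82/3,29] -> miss, prune
  N3 x:[31,50] y:[71/2,75/2] z:[35,110/3] -> hit [71/2,110/3], descend [2, 8]
    N2 x:[45,50] y:[71/2,73/2] z:[35,110/3] -> miss, prune
    N8 x:[31,37] y:[71/2,75/2] z:[106/3,109/3] -> hit [71/2,109/3] leaf, test {P2@t=71/2}
  N6 x:[65,66] y:[28,61/2] z:[77/3,80/3] -> miss, prune
  N7 x:[30,31] y:[47,95/2] z:[36,109/3] -> miss, prune

Summary -> nodes [0, 1, 3, 2, 8, 6, 7]; box-tests=7; leaf-entries=1; first=P2

== RESULT ==
7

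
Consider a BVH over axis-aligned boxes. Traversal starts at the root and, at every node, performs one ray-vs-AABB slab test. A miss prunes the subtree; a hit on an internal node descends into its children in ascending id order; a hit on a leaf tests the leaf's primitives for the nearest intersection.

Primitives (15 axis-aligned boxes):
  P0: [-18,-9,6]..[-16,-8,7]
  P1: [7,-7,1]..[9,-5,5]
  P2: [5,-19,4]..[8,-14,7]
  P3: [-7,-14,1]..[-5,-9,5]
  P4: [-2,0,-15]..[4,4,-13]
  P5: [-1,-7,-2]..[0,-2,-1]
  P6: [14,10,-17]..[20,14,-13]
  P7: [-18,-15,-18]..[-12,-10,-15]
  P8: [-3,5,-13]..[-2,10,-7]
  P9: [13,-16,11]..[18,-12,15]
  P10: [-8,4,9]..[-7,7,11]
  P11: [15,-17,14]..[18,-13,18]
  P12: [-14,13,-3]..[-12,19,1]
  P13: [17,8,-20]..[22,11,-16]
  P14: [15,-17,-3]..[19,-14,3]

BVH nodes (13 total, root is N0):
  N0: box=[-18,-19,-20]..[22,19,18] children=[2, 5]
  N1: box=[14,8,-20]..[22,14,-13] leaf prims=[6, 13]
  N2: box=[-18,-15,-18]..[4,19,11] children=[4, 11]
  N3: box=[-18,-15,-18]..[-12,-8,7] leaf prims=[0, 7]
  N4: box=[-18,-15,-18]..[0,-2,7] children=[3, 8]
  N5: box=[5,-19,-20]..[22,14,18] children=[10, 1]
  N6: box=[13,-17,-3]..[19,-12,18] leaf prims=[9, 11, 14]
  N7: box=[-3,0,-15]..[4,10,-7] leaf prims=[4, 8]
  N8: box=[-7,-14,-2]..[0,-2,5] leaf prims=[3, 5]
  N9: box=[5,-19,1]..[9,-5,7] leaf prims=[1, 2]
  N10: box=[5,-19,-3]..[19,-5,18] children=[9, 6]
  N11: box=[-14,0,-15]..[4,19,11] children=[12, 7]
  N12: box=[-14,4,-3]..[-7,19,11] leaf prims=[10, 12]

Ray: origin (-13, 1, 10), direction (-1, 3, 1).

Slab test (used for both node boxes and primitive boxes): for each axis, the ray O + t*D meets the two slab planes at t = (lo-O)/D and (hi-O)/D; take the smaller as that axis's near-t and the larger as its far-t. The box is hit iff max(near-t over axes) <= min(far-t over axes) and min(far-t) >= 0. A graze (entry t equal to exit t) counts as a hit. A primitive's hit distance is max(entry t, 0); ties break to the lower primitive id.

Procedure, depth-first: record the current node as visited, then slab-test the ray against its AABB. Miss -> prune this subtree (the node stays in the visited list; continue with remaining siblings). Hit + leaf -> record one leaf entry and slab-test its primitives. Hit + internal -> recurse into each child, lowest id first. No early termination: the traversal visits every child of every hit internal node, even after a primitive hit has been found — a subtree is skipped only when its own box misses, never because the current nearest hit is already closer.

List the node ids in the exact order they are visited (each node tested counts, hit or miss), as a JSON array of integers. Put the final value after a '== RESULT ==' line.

Walk:
N0 x:[-35,5] y:[-20/3,6] z:[-30,8] -> hit [-20/3,5], descend [2, 5]
  N2 x:[-17,5] y:[-16/3,6] z:[-28,1] -> hit [-16/3,1], descend [4, 11]
    N4 x:[-13,5] y:[-16/3,-1] z:[-28,-3] -> miss, prune
    N11 x:[-17,1] y:[-1/3,6] z:[-25,1] -> hit [-1/3,1], descend [7, 12]
      N7 x:[-17,-10] y:[-1/3,3] z:[-25,-17] -> miss, prune
      N12 x:[-6,1] y:[1,6] z:[-13,1] -> hit [1,1] leaf, test {P10(miss), P12(miss)}
  N5 x:[-35,-18] y:[-20/3,13/3] z:[-30,8] -> miss, prune

Visited [0, 2, 4, 11, 7, 12, 5]. Tests: 7 box, 1 leaf. Nearest: miss.

== RESULT ==
[0, 2, 4, 11, 7, 12, 5]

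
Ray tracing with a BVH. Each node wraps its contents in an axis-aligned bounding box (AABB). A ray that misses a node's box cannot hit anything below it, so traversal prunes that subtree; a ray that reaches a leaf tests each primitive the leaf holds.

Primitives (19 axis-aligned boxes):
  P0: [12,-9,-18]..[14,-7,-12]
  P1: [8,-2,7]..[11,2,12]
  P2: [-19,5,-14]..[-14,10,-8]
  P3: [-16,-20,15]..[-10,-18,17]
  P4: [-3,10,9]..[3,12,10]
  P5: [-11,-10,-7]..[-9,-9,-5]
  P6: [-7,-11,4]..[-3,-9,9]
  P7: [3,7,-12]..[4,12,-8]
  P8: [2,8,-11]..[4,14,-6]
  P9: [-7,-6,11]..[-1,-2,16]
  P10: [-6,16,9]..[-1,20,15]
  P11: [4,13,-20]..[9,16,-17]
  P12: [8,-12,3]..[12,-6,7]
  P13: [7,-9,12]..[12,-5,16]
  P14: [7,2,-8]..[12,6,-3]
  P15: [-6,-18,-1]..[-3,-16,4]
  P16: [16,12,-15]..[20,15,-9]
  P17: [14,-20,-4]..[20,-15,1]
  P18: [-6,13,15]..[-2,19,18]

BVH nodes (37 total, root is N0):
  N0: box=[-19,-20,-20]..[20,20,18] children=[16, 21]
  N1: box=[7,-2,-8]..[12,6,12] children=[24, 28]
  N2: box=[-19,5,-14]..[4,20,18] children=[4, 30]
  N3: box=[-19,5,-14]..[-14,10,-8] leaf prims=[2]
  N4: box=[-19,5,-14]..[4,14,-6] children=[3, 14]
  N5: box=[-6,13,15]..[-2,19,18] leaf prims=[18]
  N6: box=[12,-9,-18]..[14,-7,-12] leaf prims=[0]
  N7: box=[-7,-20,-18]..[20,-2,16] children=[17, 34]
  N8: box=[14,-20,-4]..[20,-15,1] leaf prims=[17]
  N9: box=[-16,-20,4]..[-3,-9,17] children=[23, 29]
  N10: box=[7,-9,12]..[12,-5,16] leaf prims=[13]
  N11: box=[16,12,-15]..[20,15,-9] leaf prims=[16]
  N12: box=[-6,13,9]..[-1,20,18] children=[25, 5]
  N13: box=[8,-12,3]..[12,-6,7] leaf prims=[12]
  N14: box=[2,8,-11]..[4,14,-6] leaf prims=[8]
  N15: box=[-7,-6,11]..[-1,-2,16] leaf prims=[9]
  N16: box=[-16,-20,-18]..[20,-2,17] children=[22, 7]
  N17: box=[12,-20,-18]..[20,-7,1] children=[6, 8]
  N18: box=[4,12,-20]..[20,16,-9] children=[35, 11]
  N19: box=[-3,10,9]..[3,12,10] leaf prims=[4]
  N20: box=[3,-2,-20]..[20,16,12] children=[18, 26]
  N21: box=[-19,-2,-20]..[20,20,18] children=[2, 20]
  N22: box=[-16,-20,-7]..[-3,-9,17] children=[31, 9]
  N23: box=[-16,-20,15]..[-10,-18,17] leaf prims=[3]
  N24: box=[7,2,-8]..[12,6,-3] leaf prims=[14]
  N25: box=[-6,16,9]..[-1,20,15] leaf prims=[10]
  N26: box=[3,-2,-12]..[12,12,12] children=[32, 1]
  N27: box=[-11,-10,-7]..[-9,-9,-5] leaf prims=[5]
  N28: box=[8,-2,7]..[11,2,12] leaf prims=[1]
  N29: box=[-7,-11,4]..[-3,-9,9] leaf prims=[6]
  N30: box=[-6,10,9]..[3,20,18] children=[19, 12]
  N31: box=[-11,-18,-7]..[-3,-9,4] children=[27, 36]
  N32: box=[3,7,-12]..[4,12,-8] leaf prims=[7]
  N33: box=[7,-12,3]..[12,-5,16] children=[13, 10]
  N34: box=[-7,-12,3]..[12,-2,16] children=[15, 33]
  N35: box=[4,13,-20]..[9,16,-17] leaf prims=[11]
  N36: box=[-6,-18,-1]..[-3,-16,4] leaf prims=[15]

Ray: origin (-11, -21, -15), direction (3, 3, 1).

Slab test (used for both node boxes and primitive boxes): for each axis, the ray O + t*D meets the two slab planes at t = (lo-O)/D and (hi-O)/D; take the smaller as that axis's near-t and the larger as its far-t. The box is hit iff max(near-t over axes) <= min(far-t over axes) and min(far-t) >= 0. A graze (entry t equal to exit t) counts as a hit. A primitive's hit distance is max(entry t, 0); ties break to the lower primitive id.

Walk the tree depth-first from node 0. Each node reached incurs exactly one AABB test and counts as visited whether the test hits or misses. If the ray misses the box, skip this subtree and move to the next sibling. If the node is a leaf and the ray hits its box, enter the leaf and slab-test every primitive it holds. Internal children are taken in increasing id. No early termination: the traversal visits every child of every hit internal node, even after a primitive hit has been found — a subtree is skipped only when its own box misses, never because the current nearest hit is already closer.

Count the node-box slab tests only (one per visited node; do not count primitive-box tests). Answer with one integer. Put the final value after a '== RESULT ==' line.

Traverse from the root:
N0 x:[-8/3,31/3] y:[1/3,41/3] z:[-5,33] -> hit [1/3,31/3], descend [16, 21]
  N16 x:[-5/3,31/3] y:[1/3,19/3] z:[-3,32] -> hit [1/3,19/3], descend [7, 22]
    N7 x:[4/3,31/3] y:[1/3,19/3] z:[-3,31] -> hit [4/3,19/3], descend [17, 34]
      N17 x:[23/3,31/3] y:[1/3,14/3] z:[-3,16] -> miss, prune
      N34 x:[4/3,23/3] y:[3,19/3] z:[18,31] -> miss, prune
    N22 x:[-5/3,8/3] y:[1/3,4] z:[8,32] -> miss, prune
  N21 x:[-8/3,31/3] y:[19/3,41/3] z:[-5,33] -> hit [19/3,31/3], descend [2, 20]
    N2 x:[-8/3,5] y:[26/3,41/3] z:[1,33] -> miss, prune
    N20 x:[14/3,31/3] y:[19/3,37/3] z:[-5,27] -> hit [19/3,31/3], descend [18, 26]
      N18 x:[5,31/3] y:[11,37/3] z:[-5,6] -> miss, prune
      N26 x:[14/3,23/3] y:[19/3,11] z:[3,27] -> hit [19/3,23/3], descend [1, 32]
        N1 x:[6,23/3] y:[19/3,9] z:[7,27] -> hit [7,23/3], descend [24, 28]
          N24 x:[6,23/3] y:[23/3,9] z:[7,12] -> hit [23/3,23/3] leaf, test {P14@t=23/3}
          N28 x:[19/3,22/3] y:[19/3,23/3] z:[22,27] -> miss, prune
        N32 x:[14/3,5] y:[28/3,11] z:[3,7] -> miss, prune

order=[0, 16, 7, 17, 34, 22, 21, 2, 20, 18, 26, 1, 24, 28, 32]  |boxes|=15  |leaves|=1  hit=P14

== RESULT ==
15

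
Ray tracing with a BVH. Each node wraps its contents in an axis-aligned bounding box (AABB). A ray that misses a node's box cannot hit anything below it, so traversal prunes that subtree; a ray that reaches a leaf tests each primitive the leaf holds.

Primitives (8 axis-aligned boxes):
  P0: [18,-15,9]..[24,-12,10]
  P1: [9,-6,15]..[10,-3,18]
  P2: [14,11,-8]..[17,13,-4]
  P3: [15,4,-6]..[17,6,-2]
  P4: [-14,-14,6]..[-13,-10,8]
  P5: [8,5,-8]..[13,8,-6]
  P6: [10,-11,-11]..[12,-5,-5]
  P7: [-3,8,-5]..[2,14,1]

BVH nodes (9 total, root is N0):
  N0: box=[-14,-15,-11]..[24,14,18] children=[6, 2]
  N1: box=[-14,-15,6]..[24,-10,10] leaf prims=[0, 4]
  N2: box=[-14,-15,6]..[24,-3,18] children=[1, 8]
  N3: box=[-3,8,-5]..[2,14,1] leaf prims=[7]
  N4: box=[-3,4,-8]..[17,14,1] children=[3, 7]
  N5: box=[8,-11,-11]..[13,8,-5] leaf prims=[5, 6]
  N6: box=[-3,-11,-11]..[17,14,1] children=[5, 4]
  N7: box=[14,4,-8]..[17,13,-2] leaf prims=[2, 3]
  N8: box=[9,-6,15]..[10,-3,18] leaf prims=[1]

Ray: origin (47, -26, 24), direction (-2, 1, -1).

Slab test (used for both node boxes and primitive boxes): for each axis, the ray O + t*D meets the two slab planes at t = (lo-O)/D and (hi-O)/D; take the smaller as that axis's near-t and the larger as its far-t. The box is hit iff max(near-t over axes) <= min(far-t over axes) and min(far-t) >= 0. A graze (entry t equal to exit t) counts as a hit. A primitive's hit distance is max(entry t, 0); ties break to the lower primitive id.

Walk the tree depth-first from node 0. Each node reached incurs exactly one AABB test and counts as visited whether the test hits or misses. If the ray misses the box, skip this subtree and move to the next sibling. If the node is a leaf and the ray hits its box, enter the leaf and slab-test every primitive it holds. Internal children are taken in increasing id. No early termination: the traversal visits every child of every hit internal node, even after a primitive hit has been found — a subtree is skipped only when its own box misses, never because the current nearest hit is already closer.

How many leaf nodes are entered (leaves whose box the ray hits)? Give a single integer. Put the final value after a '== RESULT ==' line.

Traverse from the root:
N0 x:[23/2,61/2] y:[11,40] z:[6,35] -> hit [23/2,61/2], descend [2, 6]
  N2 x:[23/2,61/2] y:[11,23] z:[6,18] -> hit [23/2,18], descend [1, 8]
    N1 x:[23/2,61/2] y:[11,16] z:[14,18] -> hit [14,16] leaf, test {P0@t=14, P4(miss)}
    N8 x:[37/2,19] y:[20,23] z:[6,9] -> miss, prune
  N6 x:[15,25] y:[15,40] z:[23,35] -> hit [23,25], descend [4, 5]
    N4 x:[15,25] y:[30,40] z:[23,32] -> miss, prune
    N5 x:[17,39/2] y:[15,34] z:[29,35] -> miss, prune

order=[0, 2, 1, 8, 6, 4, 5]  |boxes|=7  |leaves|=1  hit=P0

== RESULT ==
1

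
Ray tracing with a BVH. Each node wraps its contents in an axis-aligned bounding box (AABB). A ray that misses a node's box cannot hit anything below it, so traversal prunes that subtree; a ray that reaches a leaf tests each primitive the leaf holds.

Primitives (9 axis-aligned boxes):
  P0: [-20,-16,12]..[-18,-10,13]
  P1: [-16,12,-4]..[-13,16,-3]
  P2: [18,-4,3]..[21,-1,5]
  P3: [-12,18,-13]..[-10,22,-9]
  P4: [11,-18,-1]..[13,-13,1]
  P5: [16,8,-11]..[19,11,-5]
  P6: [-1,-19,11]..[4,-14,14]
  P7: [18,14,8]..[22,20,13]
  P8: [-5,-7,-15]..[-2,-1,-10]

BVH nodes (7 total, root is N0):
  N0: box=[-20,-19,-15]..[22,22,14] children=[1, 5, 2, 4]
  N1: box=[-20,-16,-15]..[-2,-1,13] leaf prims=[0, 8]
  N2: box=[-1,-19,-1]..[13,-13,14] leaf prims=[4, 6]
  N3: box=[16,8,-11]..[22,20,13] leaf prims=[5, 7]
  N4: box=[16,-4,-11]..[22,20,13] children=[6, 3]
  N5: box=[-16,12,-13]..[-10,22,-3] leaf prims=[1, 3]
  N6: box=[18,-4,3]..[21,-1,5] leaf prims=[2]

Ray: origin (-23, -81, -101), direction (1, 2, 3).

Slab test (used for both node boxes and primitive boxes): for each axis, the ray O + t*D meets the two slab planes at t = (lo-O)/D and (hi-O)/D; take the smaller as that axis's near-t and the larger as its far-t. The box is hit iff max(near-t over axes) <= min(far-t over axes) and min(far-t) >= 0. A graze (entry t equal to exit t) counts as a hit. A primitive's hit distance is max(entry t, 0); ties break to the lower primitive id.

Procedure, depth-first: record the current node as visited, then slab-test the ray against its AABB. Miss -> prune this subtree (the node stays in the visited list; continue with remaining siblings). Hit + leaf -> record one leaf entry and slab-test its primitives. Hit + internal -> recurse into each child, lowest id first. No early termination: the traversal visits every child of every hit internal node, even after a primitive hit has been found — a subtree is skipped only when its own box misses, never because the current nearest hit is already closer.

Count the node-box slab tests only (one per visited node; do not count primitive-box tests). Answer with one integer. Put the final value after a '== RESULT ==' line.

Walk:
N0 x:[3,45] y:[31,103/2] z:[86/3,115/3] -> hit [31,115/3], descend [1, 2, 4, 5]
  N1 x:[3,21] y:[65/2,40] z:[86/3,38] -> miss, prune
  N2 x:[22,36] y:[31,34] z:[100/3,115/3] -> hit [100/3,34] leaf, test {P4@t=34, P6(miss)}
  N4 x:[39,45] y:[77/2,101/2] z:[30,38] -> miss, prune
  N5 x:[7,13] y:[93/2,103/2] z:[88/3,98/3] -> miss, prune

5 AABB tests over nodes [0, 1, 2, 4, 5]; 1 leaf entered; closest P4.

== RESULT ==
5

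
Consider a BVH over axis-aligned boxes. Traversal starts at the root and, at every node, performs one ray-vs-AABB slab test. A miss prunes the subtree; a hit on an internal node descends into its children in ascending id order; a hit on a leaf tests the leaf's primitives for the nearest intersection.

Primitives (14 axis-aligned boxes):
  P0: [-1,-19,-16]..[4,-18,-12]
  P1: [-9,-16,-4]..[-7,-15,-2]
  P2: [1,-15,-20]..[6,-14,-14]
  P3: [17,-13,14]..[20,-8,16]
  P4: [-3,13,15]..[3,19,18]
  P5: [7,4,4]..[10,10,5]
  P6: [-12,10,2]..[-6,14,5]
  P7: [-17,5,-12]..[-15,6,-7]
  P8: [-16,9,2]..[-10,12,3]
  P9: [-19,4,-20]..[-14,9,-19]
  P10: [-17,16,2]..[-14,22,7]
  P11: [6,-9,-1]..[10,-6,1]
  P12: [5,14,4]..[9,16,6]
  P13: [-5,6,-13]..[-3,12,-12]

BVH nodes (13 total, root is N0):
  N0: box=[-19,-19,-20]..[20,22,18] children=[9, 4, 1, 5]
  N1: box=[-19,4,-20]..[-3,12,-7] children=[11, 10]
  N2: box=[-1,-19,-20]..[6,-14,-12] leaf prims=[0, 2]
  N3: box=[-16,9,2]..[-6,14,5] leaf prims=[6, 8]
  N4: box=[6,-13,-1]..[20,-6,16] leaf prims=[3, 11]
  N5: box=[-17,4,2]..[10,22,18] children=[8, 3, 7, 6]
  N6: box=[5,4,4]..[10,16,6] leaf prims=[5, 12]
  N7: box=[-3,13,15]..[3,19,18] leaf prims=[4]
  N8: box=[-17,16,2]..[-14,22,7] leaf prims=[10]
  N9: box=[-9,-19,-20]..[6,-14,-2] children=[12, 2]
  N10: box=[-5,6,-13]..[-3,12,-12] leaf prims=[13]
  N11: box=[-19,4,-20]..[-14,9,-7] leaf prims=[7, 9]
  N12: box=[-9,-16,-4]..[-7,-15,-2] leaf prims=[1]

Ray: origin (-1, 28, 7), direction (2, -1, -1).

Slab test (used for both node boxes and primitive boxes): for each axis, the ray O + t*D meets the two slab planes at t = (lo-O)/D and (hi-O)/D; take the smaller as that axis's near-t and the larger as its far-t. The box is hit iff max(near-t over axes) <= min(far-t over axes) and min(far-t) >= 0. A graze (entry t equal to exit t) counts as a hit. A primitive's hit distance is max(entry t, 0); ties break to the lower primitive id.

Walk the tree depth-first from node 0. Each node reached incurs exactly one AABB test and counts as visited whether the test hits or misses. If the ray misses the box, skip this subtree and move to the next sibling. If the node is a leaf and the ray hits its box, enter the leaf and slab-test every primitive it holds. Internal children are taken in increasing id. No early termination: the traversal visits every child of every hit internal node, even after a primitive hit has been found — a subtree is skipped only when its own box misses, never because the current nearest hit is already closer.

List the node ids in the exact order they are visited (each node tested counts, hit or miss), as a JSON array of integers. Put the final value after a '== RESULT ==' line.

Trace the traversal:
N0 x:[-9,21/2] y:[6,47] z:[-11,27] -> hit [6,21/2], descend [1, 4, 5, 9]
  N1 x:[-9,-1] y:[16,24] z:[14,27] -> miss, prune
  N4 x:[7/2,21/2] y:[34,41] z:[-9,8] -> miss, prune
  N5 x:[-8,11/2] y:[6,24] z:[-11,5] -> miss, prune
  N9 x:[-4,7/2] y:[42,47] z:[9,27] -> miss, prune

order=[0, 1, 4, 5, 9]  |boxes|=5  |leaves|=0  hit=miss

== RESULT ==
[0, 1, 4, 5, 9]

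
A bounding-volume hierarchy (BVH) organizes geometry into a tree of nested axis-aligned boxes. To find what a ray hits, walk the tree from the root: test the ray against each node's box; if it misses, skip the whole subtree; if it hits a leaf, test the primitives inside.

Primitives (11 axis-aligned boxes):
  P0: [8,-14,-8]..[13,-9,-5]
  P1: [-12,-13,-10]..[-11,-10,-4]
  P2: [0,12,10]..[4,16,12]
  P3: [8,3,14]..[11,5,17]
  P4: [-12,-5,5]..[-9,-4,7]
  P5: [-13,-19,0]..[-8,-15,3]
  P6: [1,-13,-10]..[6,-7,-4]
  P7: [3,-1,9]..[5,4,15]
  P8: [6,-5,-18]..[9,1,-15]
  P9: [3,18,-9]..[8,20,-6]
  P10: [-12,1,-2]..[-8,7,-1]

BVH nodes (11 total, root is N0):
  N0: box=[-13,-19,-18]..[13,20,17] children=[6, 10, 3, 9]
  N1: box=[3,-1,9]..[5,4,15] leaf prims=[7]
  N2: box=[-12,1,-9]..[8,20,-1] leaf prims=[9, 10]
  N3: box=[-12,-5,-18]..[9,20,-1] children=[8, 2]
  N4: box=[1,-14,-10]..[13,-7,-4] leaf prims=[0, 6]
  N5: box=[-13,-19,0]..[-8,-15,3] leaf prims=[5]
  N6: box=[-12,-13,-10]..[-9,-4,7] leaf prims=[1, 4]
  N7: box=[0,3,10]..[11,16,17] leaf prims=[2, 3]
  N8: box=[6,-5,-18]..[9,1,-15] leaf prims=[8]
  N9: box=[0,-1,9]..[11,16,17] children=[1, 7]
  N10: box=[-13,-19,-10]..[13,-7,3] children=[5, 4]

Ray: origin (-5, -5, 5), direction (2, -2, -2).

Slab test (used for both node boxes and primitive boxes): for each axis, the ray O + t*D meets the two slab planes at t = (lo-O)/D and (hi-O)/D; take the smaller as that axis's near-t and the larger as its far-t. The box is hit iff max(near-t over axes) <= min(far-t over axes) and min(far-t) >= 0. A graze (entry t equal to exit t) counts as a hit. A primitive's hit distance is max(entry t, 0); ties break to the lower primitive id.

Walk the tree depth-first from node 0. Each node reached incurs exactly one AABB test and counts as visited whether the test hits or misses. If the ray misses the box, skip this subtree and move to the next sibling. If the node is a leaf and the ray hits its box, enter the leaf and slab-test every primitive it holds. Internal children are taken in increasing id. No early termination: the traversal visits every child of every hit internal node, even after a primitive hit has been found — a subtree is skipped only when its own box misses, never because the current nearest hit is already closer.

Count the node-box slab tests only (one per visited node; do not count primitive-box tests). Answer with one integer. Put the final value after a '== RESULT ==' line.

Trace the traversal:
N0 x:[-4,9] y:[-25/2,7] z:[-6,23/2] -> hit [-4,7], descend [3, 6, 9, 10]
  N3 x:[-7/2,7] y:[-25/2,0] z:[3,23/2] -> miss, prune
  N6 x:[-7/2,-2] y:[-1/2,4] z:[-1,15/2] -> miss, prune
  N9 x:[5/2,8] y:[-21/2,-2] z:[-6,-2] -> miss, prune
  N10 x:[-4,9] y:[1,7] z:[1,15/2] -> hit [1,7], descend [4, 5]
    N4 x:[3,9] y:[1,9/2] z:[9/2,15/2] -> hit [9/2,9/2] leaf, test {P0(miss), P6(miss)}
    N5 x:[-4,-3/2] y:[5,7] z:[1,5/2] -> miss, prune

7 AABB tests over nodes [0, 3, 6, 9, 10, 4, 5]; 1 leaf entered; closest miss.

== RESULT ==
7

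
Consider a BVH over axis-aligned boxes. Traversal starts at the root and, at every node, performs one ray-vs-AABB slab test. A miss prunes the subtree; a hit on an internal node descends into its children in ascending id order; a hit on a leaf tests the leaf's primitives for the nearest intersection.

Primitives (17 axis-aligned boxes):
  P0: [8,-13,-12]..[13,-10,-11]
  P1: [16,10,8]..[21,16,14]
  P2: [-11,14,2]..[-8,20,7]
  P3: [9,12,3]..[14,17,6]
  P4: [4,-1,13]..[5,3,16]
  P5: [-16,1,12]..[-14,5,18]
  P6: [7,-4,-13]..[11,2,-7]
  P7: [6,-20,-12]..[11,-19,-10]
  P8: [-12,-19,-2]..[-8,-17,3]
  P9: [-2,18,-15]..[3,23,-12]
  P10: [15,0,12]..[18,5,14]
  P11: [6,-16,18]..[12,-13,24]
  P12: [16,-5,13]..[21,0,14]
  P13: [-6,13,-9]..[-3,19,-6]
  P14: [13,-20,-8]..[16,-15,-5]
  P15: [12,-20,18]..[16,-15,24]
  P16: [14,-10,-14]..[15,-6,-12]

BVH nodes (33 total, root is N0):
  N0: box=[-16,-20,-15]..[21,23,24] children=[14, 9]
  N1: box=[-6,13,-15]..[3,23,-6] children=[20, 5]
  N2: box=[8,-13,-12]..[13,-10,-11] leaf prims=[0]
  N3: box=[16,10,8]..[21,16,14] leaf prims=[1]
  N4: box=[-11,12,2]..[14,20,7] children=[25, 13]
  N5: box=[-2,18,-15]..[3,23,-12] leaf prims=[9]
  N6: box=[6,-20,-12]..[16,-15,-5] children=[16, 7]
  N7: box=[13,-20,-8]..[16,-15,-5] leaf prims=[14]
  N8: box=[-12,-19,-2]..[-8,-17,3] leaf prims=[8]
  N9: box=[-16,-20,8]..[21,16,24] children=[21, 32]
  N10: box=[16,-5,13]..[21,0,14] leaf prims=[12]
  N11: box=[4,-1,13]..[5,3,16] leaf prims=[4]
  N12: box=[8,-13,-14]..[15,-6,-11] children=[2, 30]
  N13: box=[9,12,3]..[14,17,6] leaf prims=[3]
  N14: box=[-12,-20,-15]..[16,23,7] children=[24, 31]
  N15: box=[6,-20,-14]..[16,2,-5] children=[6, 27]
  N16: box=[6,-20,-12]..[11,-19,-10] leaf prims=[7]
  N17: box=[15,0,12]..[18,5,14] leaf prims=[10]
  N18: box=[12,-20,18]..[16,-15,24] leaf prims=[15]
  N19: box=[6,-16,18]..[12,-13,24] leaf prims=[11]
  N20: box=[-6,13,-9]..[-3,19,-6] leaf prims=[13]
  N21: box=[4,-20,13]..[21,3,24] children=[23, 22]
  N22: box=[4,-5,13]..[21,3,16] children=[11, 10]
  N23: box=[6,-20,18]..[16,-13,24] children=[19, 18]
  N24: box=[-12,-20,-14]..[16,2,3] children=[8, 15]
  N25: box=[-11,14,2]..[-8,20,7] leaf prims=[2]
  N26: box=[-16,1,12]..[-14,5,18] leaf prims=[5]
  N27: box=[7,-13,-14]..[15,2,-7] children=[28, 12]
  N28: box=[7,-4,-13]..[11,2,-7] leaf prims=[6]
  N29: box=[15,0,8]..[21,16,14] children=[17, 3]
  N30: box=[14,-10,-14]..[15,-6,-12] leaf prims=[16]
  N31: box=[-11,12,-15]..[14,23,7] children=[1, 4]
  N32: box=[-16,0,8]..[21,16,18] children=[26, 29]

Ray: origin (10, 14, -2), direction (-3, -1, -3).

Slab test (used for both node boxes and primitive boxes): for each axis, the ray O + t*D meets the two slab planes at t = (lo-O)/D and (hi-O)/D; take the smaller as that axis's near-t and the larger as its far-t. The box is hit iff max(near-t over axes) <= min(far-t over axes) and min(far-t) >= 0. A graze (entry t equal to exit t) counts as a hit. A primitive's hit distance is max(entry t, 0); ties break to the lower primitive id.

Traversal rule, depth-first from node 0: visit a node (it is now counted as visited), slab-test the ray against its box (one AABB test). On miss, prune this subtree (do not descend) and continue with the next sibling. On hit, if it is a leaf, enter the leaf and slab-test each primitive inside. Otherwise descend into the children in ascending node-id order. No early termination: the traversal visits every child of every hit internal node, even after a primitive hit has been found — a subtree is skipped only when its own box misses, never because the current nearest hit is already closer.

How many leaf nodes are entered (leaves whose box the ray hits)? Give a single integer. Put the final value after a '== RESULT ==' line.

Walk:
N0 x:[-11/3,26/3] y:[-9,34] z:[-26/3,13/3] -> hit [-11/3,13/3], descend [9, 14]
  N9 x:[-11/3,26/3] y:[-2,34] z:[-26/3,-10/3] -> miss, prune
  N14 x:[-2,22/3] y:[-9,34] z:[-3,13/3] -> hit [-2,13/3], descend [24, 31]
    N24 x:[-2,22/3] y:[12,34] z:[-5/3,4] -> miss, prune
    N31 x:[-4/3,7] y:[-9,2] z:[-3,13/3] -> hit [-4/3,2], descend [1, 4]
      N1 x:[7/3,16/3] y:[-9,1] z:[4/3,13/3] -> miss, prune
      N4 x:[-4/3,7] y:[-6,2] z:[-3,-4/3] -> miss, prune

7 AABB tests over nodes [0, 9, 14, 24, 31, 1, 4]; 0 leaves entered; closest miss.

== RESULT ==
0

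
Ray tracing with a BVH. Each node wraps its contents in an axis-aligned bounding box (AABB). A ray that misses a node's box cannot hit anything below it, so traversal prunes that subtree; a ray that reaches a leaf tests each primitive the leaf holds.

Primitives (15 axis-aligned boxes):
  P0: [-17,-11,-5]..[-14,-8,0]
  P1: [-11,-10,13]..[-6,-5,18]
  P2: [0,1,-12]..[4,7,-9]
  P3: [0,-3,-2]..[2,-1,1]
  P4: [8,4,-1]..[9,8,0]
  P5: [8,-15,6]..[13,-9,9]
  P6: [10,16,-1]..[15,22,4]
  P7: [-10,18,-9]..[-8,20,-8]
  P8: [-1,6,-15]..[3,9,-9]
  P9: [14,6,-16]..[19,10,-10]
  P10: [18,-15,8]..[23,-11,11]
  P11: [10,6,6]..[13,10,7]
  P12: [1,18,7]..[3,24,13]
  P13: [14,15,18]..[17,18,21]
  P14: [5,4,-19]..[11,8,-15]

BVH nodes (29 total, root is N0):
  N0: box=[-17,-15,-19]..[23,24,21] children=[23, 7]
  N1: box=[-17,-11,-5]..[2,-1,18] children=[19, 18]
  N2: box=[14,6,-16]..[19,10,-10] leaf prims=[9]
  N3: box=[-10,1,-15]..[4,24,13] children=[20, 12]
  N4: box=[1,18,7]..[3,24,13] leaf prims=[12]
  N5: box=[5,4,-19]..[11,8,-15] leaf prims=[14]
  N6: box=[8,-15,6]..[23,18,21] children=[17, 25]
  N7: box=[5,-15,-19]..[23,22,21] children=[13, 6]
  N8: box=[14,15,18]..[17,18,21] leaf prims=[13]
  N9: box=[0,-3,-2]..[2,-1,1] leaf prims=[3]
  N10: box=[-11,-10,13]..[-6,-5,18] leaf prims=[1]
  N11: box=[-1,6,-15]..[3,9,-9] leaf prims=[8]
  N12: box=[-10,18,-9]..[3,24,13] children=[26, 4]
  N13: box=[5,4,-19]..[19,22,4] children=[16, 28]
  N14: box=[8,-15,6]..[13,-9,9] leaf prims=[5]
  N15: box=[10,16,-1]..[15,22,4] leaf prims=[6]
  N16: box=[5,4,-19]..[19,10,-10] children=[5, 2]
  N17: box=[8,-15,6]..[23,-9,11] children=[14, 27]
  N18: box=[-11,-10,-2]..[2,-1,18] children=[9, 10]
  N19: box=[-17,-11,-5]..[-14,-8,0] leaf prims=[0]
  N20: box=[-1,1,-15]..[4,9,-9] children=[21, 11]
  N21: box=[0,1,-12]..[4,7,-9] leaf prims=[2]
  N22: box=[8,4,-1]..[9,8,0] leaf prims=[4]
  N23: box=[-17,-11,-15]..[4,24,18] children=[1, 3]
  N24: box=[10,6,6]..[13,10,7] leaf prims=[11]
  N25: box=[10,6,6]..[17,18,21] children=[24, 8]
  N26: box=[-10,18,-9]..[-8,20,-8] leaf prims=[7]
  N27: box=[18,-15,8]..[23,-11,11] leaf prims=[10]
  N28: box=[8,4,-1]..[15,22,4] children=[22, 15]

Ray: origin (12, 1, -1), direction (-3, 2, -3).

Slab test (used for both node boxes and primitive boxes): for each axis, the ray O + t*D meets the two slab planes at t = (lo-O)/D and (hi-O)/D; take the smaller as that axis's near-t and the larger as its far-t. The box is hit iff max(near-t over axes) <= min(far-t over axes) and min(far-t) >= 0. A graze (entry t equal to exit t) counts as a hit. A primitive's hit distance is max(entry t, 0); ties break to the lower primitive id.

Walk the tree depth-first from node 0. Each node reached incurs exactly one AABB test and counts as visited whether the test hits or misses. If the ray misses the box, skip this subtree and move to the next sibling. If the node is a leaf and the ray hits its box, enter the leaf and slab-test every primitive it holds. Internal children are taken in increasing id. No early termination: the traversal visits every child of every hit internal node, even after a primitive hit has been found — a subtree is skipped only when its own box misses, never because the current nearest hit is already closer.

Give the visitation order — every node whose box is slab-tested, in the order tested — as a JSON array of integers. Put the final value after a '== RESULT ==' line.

Traverse from the root:
N0 x:[-11/3,29/3] y:[-8,23/2] z:[-22/3,6] -> hit [-11/3,6], descend [7, 23]
  N7 x:[-11/3,7/3] y:[-8,21/2] z:[-22/3,6] -> hit [-11/3,7/3], descend [6, 13]
    N6 x:[-11/3,4/3] y:[-8,17/2] z:[-22/3,-7/3] -> miss, prune
    N13 x:[-7/3,7/3] y:[3/2,21/2] z:[-5/3,6] -> hit [3/2,7/3], descend [16, 28]
      N16 x:[-7/3,7/3] y:[3/2,9/2] z:[3,6] -> miss, prune
      N28 x:[-1,4/3] y:[3/2,21/2] z:[-5/3,0] -> miss, prune
  N23 x:[8/3,29/3] y:[-6,23/2] z:[-19/3,14/3] -> hit [8/3,14/3], descend [1, 3]
    N1 x:[10/3,29/3] y:[-6,-1] z:[-19/3,4/3] -> miss, prune
    N3 x:[8/3,22/3] y:[0,23/2] z:[-14/3,14/3] -> hit [8/3,14/3], descend [12, 20]
      N12 x:[3,22/3] y:[17/2,23/2] z:[-14/3,8/3] -> miss, prune
      N20 x:[8/3,13/3] y:[0,4] z:[8/3,14/3] -> hit [8/3,4], descend [11, 21]
        N11 x:[3,13/3] y:[5/2,4] z:[8/3,14/3] -> hit [3,4] leaf, test {P8@t=3}
        N21 x:[8/3,4] y:[0,3] z:[8/3,11/3] -> hit [8/3,3] leaf, test {P2@t=8/3}

Visited [0, 7, 6, 13, 16, 28, 23, 1, 3, 12, 20, 11, 21]. Tests: 13 box, 2 leaf. Nearest: P2.

== RESULT ==
[0, 7, 6, 13, 16, 28, 23, 1, 3, 12, 20, 11, 21]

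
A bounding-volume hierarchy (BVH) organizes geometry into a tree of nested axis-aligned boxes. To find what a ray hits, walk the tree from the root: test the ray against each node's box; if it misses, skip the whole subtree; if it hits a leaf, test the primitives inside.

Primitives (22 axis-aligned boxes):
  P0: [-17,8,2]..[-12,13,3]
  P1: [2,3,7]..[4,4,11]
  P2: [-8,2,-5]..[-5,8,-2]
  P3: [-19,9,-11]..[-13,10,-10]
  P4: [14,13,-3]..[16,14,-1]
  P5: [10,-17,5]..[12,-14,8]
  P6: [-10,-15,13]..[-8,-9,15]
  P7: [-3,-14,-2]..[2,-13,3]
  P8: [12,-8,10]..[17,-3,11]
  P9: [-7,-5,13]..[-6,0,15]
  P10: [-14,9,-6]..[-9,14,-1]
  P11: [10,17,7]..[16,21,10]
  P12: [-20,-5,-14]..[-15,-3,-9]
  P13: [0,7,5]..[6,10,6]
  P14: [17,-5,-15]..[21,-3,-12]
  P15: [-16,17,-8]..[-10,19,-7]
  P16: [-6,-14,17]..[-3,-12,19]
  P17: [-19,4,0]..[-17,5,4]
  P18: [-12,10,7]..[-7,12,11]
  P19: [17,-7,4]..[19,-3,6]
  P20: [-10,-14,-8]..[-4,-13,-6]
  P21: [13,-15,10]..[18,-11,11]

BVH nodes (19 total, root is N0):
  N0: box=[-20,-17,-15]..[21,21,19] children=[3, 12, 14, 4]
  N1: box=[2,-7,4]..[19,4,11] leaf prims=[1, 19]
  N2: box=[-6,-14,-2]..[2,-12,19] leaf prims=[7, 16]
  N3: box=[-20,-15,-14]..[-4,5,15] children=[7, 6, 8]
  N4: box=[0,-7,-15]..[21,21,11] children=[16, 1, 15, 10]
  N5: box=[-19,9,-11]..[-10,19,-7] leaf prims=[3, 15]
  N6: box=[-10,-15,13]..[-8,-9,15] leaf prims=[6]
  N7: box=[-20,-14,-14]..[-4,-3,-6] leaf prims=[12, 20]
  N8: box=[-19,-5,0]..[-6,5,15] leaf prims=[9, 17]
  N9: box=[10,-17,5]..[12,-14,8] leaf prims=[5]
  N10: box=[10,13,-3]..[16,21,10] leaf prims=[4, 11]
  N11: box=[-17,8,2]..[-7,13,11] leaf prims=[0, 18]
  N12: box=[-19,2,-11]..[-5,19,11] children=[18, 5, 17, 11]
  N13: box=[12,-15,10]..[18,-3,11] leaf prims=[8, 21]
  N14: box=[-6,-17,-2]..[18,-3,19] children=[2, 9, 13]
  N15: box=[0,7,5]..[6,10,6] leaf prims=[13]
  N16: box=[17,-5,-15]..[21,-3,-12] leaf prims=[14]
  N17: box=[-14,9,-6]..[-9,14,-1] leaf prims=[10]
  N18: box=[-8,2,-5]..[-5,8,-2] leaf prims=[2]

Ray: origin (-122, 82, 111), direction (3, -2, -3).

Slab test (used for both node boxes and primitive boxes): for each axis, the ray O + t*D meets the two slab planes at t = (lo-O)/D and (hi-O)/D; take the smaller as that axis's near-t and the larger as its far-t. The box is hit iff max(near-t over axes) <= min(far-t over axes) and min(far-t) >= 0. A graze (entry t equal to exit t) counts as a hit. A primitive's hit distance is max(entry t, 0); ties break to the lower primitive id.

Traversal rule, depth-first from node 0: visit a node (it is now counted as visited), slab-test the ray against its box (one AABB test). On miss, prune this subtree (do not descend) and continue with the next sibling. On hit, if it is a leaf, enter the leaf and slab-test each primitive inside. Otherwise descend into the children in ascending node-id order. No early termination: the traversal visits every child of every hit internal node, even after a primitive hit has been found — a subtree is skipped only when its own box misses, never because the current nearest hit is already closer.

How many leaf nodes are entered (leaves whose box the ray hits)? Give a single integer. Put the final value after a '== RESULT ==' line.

Traverse from the root:
N0 x:[34,143/3] y:[61/2,99/2] z:[92/3,42] -> hit [34,42], descend [3, 4, 12, 14]
  N3 x:[34,118/3] y:[77/2,97/2] z:[32,125/3] -> hit [77/2,118/3], descend [6, 7, 8]
    N6 x:[112/3,38] y:[91/2,97/2] z:[32,98/3] -> miss, prune
    N7 x:[34,118/3] y:[85/2,48] z:[39,125/3] -> miss, prune
    N8 x:[103/3,116/3] y:[77/2,87/2] z:[32,37] -> miss, prune
  N4 x:[122/3,143/3] y:[61/2,89/2] z:[100/3,42] -> hit [122/3,42], descend [1, 10, 15, 16]
    N1 x:[124/3,47] y:[39,89/2] z:[100/3,107/3] -> miss, prune
    N10 x:[44,46] y:[61/2,69/2] z:[101/3,38] -> miss, prune
    N15 x:[122/3,128/3] y:[36,75/2] z:[35,106/3] -> miss, prune
    N16 x:[139/3,143/3] y:[85/2,87/2] z:[41,42] -> miss, prune
  N12 x:[103/3,39] y:[63/2,40] z:[100/3,122/3] -> hit [103/3,39], descend [5, 11, 17, 18]
    N5 x:[103/3,112/3] y:[63/2,73/2] z:[118/3,122/3] -> miss, prune
    N11 x:[35,115/3] y:[69/2,37] z:[100/3,109/3] -> hit [35,109/3] leaf, test {P0@t=36, P18(miss)}
    N17 x:[36,113/3] y:[34,73/2] z:[112/3,39] -> miss, prune
    N18 x:[38,39] y:[37,40] z:[113/3,116/3] -> hit [38,116/3] leaf, test {P2@t=38}
  N14 x:[116/3,140/3] y:[85/2,99/2] z:[92/3,113/3] -> miss, prune

Summary -> nodes [0, 3, 6, 7, 8, 4, 1, 10, 15, 16, 12, 5, 11, 17, 18, 14]; box-tests=16; leaf-entries=2; first=P0

== RESULT ==
2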